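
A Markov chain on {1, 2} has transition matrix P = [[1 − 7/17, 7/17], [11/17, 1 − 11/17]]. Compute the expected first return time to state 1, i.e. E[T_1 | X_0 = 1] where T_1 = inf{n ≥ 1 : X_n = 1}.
E[T_1 | X_0 = 1] = 1/π_1 = 18/11

For an irreducible recurrent Markov chain with stationary distribution π, E[T_i | X_0 = i] = 1/π_i (Kac's formula). Here π_1 = (11/17)/(7/17 + 11/17) = (11/17)/(18/17) = 11/18, so E[T_1 | X_0 = 1] = 1/π_1 = (7/17 + 11/17)/(11/17) = (18/17)/(11/17) = 18/11.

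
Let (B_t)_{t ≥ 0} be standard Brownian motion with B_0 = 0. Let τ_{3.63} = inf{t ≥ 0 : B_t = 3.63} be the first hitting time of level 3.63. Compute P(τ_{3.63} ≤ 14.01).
P(τ_{3.63} ≤ 14.01) = 2(1 − Φ(3.63/√14.01)) = 2(1 − Φ(0.9698)) ≈ 0.3321

By the reflection principle for standard BM, P(τ_b ≤ t) = 2 · P(B_t ≥ b). Since B_t ~ N(0, t), P(B_t ≥ 3.63) = 1 − Φ(3.63/√t) = 1 − Φ(3.63/√14.01) = 1 − Φ(0.9698) ≈ 0.16607. Doubling: P(τ_{3.63} ≤ 14.01) ≈ 2 · 0.16607 = 0.33214 ≈ 0.3321.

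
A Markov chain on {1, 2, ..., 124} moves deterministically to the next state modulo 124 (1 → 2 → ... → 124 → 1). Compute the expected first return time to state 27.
E[T_27 | X_0 = 27] = 124

The chain cycles deterministically, so starting at state 27 it returns in exactly 124 steps. Equivalently, the stationary distribution is uniform π_j = 1/124 for every state j, so by Kac's formula E[T_27] = 1/π_27 = 124.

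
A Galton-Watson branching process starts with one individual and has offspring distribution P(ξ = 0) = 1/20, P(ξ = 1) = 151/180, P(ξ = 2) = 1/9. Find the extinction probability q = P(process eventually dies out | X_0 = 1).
q = 9/20

The pgf is f(s) = 1/20 + 151/180·s + 1/9·s². The extinction probability q is the smallest fixed point of f in [0, 1]. Setting s = f(s):
  1/9·s² + (151/180 − 1)·s + 1/20 = 0
  1/9·s² − (1/20 + 1/9)·s + 1/20 = 0
which factors as (s − 1)·(1/9·s − 1/20) = 0, giving roots s = 1 and s = (1/20)/(1/9) = 9/20.
Mean offspring μ = 151/180 + 2·1/9 = 191/180 > 1 (supercritical), so q < 1. The extinction probability is the smaller root: q = (1/20)/(1/9) = 9/20.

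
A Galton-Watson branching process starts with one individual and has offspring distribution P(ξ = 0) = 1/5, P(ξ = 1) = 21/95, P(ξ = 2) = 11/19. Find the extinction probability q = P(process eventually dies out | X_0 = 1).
q = 19/55

The pgf is f(s) = 1/5 + 21/95·s + 11/19·s². The extinction probability q is the smallest fixed point of f in [0, 1]. Setting s = f(s):
  11/19·s² + (21/95 − 1)·s + 1/5 = 0
  11/19·s² − (1/5 + 11/19)·s + 1/5 = 0
which factors as (s − 1)·(11/19·s − 1/5) = 0, giving roots s = 1 and s = (1/5)/(11/19) = 19/55.
Mean offspring μ = 21/95 + 2·11/19 = 131/95 > 1 (supercritical), so q < 1. The extinction probability is the smaller root: q = (1/5)/(11/19) = 19/55.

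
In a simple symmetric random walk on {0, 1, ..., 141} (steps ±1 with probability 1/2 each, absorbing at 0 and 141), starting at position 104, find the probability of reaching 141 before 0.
P(hit 141 before 0) = 104/141

Let u_k = P(hit 141 before 0 | start at k). Then u_0 = 0, u_141 = 1, and u_k = u_{k-1}/2 + u_{k+1}/2 for 1 ≤ k ≤ 140. This harmonic recurrence is solved by u_k = k/141, giving u_104 = 104/141.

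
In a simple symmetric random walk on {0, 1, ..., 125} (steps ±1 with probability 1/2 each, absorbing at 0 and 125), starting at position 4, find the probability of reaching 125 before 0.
P(hit 125 before 0) = 4/125

Let u_k = P(hit 125 before 0 | start at k). Then u_0 = 0, u_125 = 1, and u_k = u_{k-1}/2 + u_{k+1}/2 for 1 ≤ k ≤ 124. This harmonic recurrence is solved by u_k = k/125, giving u_4 = 4/125.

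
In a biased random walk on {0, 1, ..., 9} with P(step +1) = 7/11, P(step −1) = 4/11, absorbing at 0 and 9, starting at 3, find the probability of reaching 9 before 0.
P(hit 9 before 0) = (1 − (4/7)^3) / (1 − (4/7)^9) = 117649/143697

Let u_k denote P(reach 9 before 0 | start at k). Boundary: u_0 = 0, u_9 = 1. Recurrence: u_k = 7/11·u_{k+1} + 4/11·u_{k-1} for 1 ≤ k ≤ 8. Try u_k = A + B·r^k with r = q/p = (4/11)/(7/11) = 4/7. Substitution satisfies the recurrence; boundary conditions give:
  u_k = (1 − r^k) / (1 − r^N) = (1 − (4/7)^3) / (1 − (4/7)^9) = 117649/143697.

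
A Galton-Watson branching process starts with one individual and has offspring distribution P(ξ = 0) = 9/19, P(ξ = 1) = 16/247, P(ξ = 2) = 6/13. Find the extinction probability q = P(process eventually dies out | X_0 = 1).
q = 1

Mean offspring μ = 0·9/19 + 1·16/247 + 2·6/13 = 244/247 ≤ 1. For μ ≤ 1 with offspring not concentrated at 1, the Galton-Watson process goes extinct almost surely, so q = 1.
(Algebraic check: The pgf is f(s) = 9/19 + 16/247·s + 6/13·s². The extinction probability q is the smallest fixed point of f in [0, 1]. Setting s = f(s):
  6/13·s² + (16/247 − 1)·s + 9/19 = 0
  6/13·s² − (9/19 + 6/13)·s + 9/19 = 0
which factors as (s − 1)·(6/13·s − 9/19) = 0, giving roots s = 1 and s = (9/19)/(6/13) = 39/38. Since 39/38 ≥ 1, the smallest root in [0, 1] is s = 1.)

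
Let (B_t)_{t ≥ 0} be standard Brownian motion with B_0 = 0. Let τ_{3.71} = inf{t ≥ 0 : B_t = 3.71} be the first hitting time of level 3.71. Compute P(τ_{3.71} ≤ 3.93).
P(τ_{3.71} ≤ 3.93) = 2(1 − Φ(3.71/√3.93)) = 2(1 − Φ(1.8714)) ≈ 0.0613

By the reflection principle for standard BM, P(τ_b ≤ t) = 2 · P(B_t ≥ b). Since B_t ~ N(0, t), P(B_t ≥ 3.71) = 1 − Φ(3.71/√t) = 1 − Φ(3.71/√3.93) = 1 − Φ(1.8714) ≈ 0.03064. Doubling: P(τ_{3.71} ≤ 3.93) ≈ 2 · 0.03064 = 0.06128 ≈ 0.0613.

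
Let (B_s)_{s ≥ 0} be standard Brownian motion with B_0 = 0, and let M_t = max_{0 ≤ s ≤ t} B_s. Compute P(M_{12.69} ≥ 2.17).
P(M_{12.69} ≥ 2.17) = 2·P(B_{12.69} ≥ 2.17) = 2(1 − Φ(2.17/√12.69)) ≈ 0.5424

By the reflection principle for Brownian motion, P(M_t ≥ a) = 2 · P(B_t ≥ a) for a ≥ 0. Since B_t ~ N(0, t), P(B_t ≥ 2.17) = 1 − Φ(2.17/√t) = 1 − Φ(2.17/√12.69) = 1 − Φ(0.6092). So
  P(M_{12.69} ≥ 2.17) = 2(1 − Φ(0.6092)) ≈ 0.5424.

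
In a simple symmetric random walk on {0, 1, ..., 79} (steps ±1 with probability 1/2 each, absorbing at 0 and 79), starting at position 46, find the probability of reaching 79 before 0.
P(hit 79 before 0) = 46/79

Let u_k = P(hit 79 before 0 | start at k). Then u_0 = 0, u_79 = 1, and u_k = u_{k-1}/2 + u_{k+1}/2 for 1 ≤ k ≤ 78. This harmonic recurrence is solved by u_k = k/79, giving u_46 = 46/79.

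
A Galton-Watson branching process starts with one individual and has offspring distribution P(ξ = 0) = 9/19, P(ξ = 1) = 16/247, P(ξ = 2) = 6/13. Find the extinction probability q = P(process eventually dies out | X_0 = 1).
q = 1

Mean offspring μ = 0·9/19 + 1·16/247 + 2·6/13 = 244/247 ≤ 1. For μ ≤ 1 with offspring not concentrated at 1, the Galton-Watson process goes extinct almost surely, so q = 1.
(Algebraic check: The pgf is f(s) = 9/19 + 16/247·s + 6/13·s². The extinction probability q is the smallest fixed point of f in [0, 1]. Setting s = f(s):
  6/13·s² + (16/247 − 1)·s + 9/19 = 0
  6/13·s² − (9/19 + 6/13)·s + 9/19 = 0
which factors as (s − 1)·(6/13·s − 9/19) = 0, giving roots s = 1 and s = (9/19)/(6/13) = 39/38. Since 39/38 ≥ 1, the smallest root in [0, 1] is s = 1.)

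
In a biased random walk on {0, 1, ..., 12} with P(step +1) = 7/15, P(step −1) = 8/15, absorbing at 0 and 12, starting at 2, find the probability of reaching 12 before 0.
P(hit 12 before 0) = (1 − (8/7)^2) / (1 − (8/7)^12) = 282475249/3658545969

Let u_k denote P(reach 12 before 0 | start at k). Boundary: u_0 = 0, u_12 = 1. Recurrence: u_k = 7/15·u_{k+1} + 8/15·u_{k-1} for 1 ≤ k ≤ 11. Try u_k = A + B·r^k with r = q/p = (8/15)/(7/15) = 8/7. Substitution satisfies the recurrence; boundary conditions give:
  u_k = (1 − r^k) / (1 − r^N) = (1 − (8/7)^2) / (1 − (8/7)^12) = 282475249/3658545969.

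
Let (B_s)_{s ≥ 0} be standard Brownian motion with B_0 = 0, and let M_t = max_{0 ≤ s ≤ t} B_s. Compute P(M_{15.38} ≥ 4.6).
P(M_{15.38} ≥ 4.6) = 2·P(B_{15.38} ≥ 4.6) = 2(1 − Φ(4.6/√15.38)) ≈ 0.2408

By the reflection principle for Brownian motion, P(M_t ≥ a) = 2 · P(B_t ≥ a) for a ≥ 0. Since B_t ~ N(0, t), P(B_t ≥ 4.6) = 1 − Φ(4.6/√t) = 1 − Φ(4.6/√15.38) = 1 − Φ(1.1730). So
  P(M_{15.38} ≥ 4.6) = 2(1 − Φ(1.1730)) ≈ 0.2408.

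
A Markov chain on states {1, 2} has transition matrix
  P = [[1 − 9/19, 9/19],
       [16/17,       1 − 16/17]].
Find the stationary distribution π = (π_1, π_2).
π_1 = 304/457, π_2 = 153/457

Solve πP = π with π_1 + π_2 = 1. From πP = π: π_1 · (1 − 9/19) + π_2 · 16/17 = π_1 ⇒ π_2 · 16/17 = π_1 · 9/19 ⇒ π_2/π_1 = (9/19)/(16/17) = 153/304. Together with π_1 + π_2 = 1:
  π_1 = (16/17)/(9/19 + 16/17) = (16/17)/(457/323) = 304/457,
  π_2 = (9/19)/(9/19 + 16/17) = (9/19)/(457/323) = 153/457.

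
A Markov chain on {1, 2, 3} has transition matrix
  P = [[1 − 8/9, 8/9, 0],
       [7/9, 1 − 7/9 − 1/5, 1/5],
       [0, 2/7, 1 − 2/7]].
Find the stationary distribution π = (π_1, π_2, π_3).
π = (35/103, 40/103, 28/103)

This is a birth-death chain on three states, which satisfies detailed balance: π_1 · P_{12} = π_2 · P_{21} and π_2 · P_{23} = π_3 · P_{32}.
From π_1 · 8/9 = π_2 · 7/9: π_2/π_1 = (8/9)/(7/9) = 8/7.
From π_2 · 1/5 = π_3 · 2/7: π_3/π_2 = (1/5)/(2/7) = 7/10.
Take π_1 proportional to 1; then unnormalized π = (1, 8/7, 4/5). Normalize by dividing by the sum 103/35:
  π = (35/103, 40/103, 28/103).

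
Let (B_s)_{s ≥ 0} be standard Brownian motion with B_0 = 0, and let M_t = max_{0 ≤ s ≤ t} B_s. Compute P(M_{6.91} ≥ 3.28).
P(M_{6.91} ≥ 3.28) = 2·P(B_{6.91} ≥ 3.28) = 2(1 − Φ(3.28/√6.91)) ≈ 0.2121

By the reflection principle for Brownian motion, P(M_t ≥ a) = 2 · P(B_t ≥ a) for a ≥ 0. Since B_t ~ N(0, t), P(B_t ≥ 3.28) = 1 − Φ(3.28/√t) = 1 − Φ(3.28/√6.91) = 1 − Φ(1.2478). So
  P(M_{6.91} ≥ 3.28) = 2(1 − Φ(1.2478)) ≈ 0.2121.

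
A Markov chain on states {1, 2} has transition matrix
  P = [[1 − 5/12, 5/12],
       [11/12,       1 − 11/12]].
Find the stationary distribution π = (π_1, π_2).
π_1 = 11/16, π_2 = 5/16

Solve πP = π with π_1 + π_2 = 1. From πP = π: π_1 · (1 − 5/12) + π_2 · 11/12 = π_1 ⇒ π_2 · 11/12 = π_1 · 5/12 ⇒ π_2/π_1 = (5/12)/(11/12) = 5/11. Together with π_1 + π_2 = 1:
  π_1 = (11/12)/(5/12 + 11/12) = (11/12)/(4/3) = 11/16,
  π_2 = (5/12)/(5/12 + 11/12) = (5/12)/(4/3) = 5/16.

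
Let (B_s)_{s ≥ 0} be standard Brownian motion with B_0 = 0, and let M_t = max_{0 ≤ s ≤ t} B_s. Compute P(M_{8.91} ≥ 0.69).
P(M_{8.91} ≥ 0.69) = 2·P(B_{8.91} ≥ 0.69) = 2(1 − Φ(0.69/√8.91)) ≈ 0.8172

By the reflection principle for Brownian motion, P(M_t ≥ a) = 2 · P(B_t ≥ a) for a ≥ 0. Since B_t ~ N(0, t), P(B_t ≥ 0.69) = 1 − Φ(0.69/√t) = 1 − Φ(0.69/√8.91) = 1 − Φ(0.2312). So
  P(M_{8.91} ≥ 0.69) = 2(1 − Φ(0.2312)) ≈ 0.8172.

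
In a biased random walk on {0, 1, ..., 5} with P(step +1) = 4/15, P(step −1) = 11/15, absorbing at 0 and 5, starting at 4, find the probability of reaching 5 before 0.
P(hit 5 before 0) = (1 − (11/4)^4) / (1 − (11/4)^5) = 8220/22861

Let u_k denote P(reach 5 before 0 | start at k). Boundary: u_0 = 0, u_5 = 1. Recurrence: u_k = 4/15·u_{k+1} + 11/15·u_{k-1} for 1 ≤ k ≤ 4. Try u_k = A + B·r^k with r = q/p = (11/15)/(4/15) = 11/4. Substitution satisfies the recurrence; boundary conditions give:
  u_k = (1 − r^k) / (1 − r^N) = (1 − (11/4)^4) / (1 − (11/4)^5) = 8220/22861.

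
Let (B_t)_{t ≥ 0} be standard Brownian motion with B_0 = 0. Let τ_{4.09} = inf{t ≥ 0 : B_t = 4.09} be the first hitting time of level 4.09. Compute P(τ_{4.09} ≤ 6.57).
P(τ_{4.09} ≤ 6.57) = 2(1 − Φ(4.09/√6.57)) = 2(1 − Φ(1.5957)) ≈ 0.1106

By the reflection principle for standard BM, P(τ_b ≤ t) = 2 · P(B_t ≥ b). Since B_t ~ N(0, t), P(B_t ≥ 4.09) = 1 − Φ(4.09/√t) = 1 − Φ(4.09/√6.57) = 1 − Φ(1.5957) ≈ 0.05528. Doubling: P(τ_{4.09} ≤ 6.57) ≈ 2 · 0.05528 = 0.11056 ≈ 0.1106.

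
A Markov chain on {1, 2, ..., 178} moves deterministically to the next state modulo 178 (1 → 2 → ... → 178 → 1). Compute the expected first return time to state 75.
E[T_75 | X_0 = 75] = 178

The chain cycles deterministically, so starting at state 75 it returns in exactly 178 steps. Equivalently, the stationary distribution is uniform π_j = 1/178 for every state j, so by Kac's formula E[T_75] = 1/π_75 = 178.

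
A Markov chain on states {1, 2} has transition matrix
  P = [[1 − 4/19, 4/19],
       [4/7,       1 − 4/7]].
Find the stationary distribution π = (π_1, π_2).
π_1 = 19/26, π_2 = 7/26

Solve πP = π with π_1 + π_2 = 1. From πP = π: π_1 · (1 − 4/19) + π_2 · 4/7 = π_1 ⇒ π_2 · 4/7 = π_1 · 4/19 ⇒ π_2/π_1 = (4/19)/(4/7) = 7/19. Together with π_1 + π_2 = 1:
  π_1 = (4/7)/(4/19 + 4/7) = (4/7)/(104/133) = 19/26,
  π_2 = (4/19)/(4/19 + 4/7) = (4/19)/(104/133) = 7/26.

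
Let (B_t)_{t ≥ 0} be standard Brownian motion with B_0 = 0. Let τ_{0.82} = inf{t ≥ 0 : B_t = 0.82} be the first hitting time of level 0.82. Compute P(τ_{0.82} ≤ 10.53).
P(τ_{0.82} ≤ 10.53) = 2(1 − Φ(0.82/√10.53)) = 2(1 − Φ(0.2527)) ≈ 0.8005

By the reflection principle for standard BM, P(τ_b ≤ t) = 2 · P(B_t ≥ b). Since B_t ~ N(0, t), P(B_t ≥ 0.82) = 1 − Φ(0.82/√t) = 1 − Φ(0.82/√10.53) = 1 − Φ(0.2527) ≈ 0.40025. Doubling: P(τ_{0.82} ≤ 10.53) ≈ 2 · 0.40025 = 0.80050 ≈ 0.8005.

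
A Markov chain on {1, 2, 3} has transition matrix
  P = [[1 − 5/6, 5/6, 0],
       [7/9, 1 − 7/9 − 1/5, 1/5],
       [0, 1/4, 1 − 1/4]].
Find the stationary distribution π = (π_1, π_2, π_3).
π = (14/41, 15/41, 12/41)

This is a birth-death chain on three states, which satisfies detailed balance: π_1 · P_{12} = π_2 · P_{21} and π_2 · P_{23} = π_3 · P_{32}.
From π_1 · 5/6 = π_2 · 7/9: π_2/π_1 = (5/6)/(7/9) = 15/14.
From π_2 · 1/5 = π_3 · 1/4: π_3/π_2 = (1/5)/(1/4) = 4/5.
Take π_1 proportional to 1; then unnormalized π = (1, 15/14, 6/7). Normalize by dividing by the sum 41/14:
  π = (14/41, 15/41, 12/41).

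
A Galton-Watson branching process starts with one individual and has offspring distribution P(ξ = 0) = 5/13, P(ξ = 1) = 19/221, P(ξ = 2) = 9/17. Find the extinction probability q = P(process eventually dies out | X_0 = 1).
q = 85/117

The pgf is f(s) = 5/13 + 19/221·s + 9/17·s². The extinction probability q is the smallest fixed point of f in [0, 1]. Setting s = f(s):
  9/17·s² + (19/221 − 1)·s + 5/13 = 0
  9/17·s² − (5/13 + 9/17)·s + 5/13 = 0
which factors as (s − 1)·(9/17·s − 5/13) = 0, giving roots s = 1 and s = (5/13)/(9/17) = 85/117.
Mean offspring μ = 19/221 + 2·9/17 = 253/221 > 1 (supercritical), so q < 1. The extinction probability is the smaller root: q = (5/13)/(9/17) = 85/117.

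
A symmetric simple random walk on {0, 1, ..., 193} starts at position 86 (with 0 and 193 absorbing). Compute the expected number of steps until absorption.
E[τ | X_0 = 86] = 9202

Let v_k = E[τ | X_0 = k]. Boundary: v_0 = v_193 = 0. Recurrence: v_k = 1 + (v_{k-1} + v_{k+1})/2 for 1 ≤ k ≤ 192. The particular solution to v_k − (v_{k-1} + v_{k+1})/2 = 1 is v_k = −k^2. Adding homogeneous solution A + B k and matching boundaries gives v_k = k (193 − k). Substituting k = 86: v_86 = 86 · 107 = 9202.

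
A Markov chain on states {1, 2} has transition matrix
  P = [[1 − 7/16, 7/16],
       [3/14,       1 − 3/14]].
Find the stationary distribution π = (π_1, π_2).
π_1 = 24/73, π_2 = 49/73

Solve πP = π with π_1 + π_2 = 1. From πP = π: π_1 · (1 − 7/16) + π_2 · 3/14 = π_1 ⇒ π_2 · 3/14 = π_1 · 7/16 ⇒ π_2/π_1 = (7/16)/(3/14) = 49/24. Together with π_1 + π_2 = 1:
  π_1 = (3/14)/(7/16 + 3/14) = (3/14)/(73/112) = 24/73,
  π_2 = (7/16)/(7/16 + 3/14) = (7/16)/(73/112) = 49/73.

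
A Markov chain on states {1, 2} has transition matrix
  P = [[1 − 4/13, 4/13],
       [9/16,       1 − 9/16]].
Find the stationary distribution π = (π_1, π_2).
π_1 = 117/181, π_2 = 64/181

Solve πP = π with π_1 + π_2 = 1. From πP = π: π_1 · (1 − 4/13) + π_2 · 9/16 = π_1 ⇒ π_2 · 9/16 = π_1 · 4/13 ⇒ π_2/π_1 = (4/13)/(9/16) = 64/117. Together with π_1 + π_2 = 1:
  π_1 = (9/16)/(4/13 + 9/16) = (9/16)/(181/208) = 117/181,
  π_2 = (4/13)/(4/13 + 9/16) = (4/13)/(181/208) = 64/181.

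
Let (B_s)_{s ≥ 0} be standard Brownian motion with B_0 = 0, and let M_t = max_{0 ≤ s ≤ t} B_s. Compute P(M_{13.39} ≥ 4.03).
P(M_{13.39} ≥ 4.03) = 2·P(B_{13.39} ≥ 4.03) = 2(1 − Φ(4.03/√13.39)) ≈ 0.2708

By the reflection principle for Brownian motion, P(M_t ≥ a) = 2 · P(B_t ≥ a) for a ≥ 0. Since B_t ~ N(0, t), P(B_t ≥ 4.03) = 1 − Φ(4.03/√t) = 1 − Φ(4.03/√13.39) = 1 − Φ(1.1013). So
  P(M_{13.39} ≥ 4.03) = 2(1 − Φ(1.1013)) ≈ 0.2708.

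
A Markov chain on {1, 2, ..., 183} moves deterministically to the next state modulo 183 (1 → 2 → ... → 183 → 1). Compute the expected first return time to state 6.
E[T_6 | X_0 = 6] = 183

The chain cycles deterministically, so starting at state 6 it returns in exactly 183 steps. Equivalently, the stationary distribution is uniform π_j = 1/183 for every state j, so by Kac's formula E[T_6] = 1/π_6 = 183.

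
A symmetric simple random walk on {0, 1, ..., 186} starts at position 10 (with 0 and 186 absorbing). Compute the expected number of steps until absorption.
E[τ | X_0 = 10] = 1760

Let v_k = E[τ | X_0 = k]. Boundary: v_0 = v_186 = 0. Recurrence: v_k = 1 + (v_{k-1} + v_{k+1})/2 for 1 ≤ k ≤ 185. The particular solution to v_k − (v_{k-1} + v_{k+1})/2 = 1 is v_k = −k^2. Adding homogeneous solution A + B k and matching boundaries gives v_k = k (186 − k). Substituting k = 10: v_10 = 10 · 176 = 1760.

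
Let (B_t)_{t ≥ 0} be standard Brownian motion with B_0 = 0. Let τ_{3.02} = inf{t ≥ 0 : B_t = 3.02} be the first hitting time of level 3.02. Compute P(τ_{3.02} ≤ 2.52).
P(τ_{3.02} ≤ 2.52) = 2(1 − Φ(3.02/√2.52)) = 2(1 − Φ(1.9024)) ≈ 0.0571

By the reflection principle for standard BM, P(τ_b ≤ t) = 2 · P(B_t ≥ b). Since B_t ~ N(0, t), P(B_t ≥ 3.02) = 1 − Φ(3.02/√t) = 1 − Φ(3.02/√2.52) = 1 − Φ(1.9024) ≈ 0.02856. Doubling: P(τ_{3.02} ≤ 2.52) ≈ 2 · 0.02856 = 0.05712 ≈ 0.0571.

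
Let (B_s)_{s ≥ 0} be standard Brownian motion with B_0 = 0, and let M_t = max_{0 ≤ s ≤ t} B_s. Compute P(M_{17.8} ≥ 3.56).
P(M_{17.8} ≥ 3.56) = 2·P(B_{17.8} ≥ 3.56) = 2(1 − Φ(3.56/√17.8)) ≈ 0.3988

By the reflection principle for Brownian motion, P(M_t ≥ a) = 2 · P(B_t ≥ a) for a ≥ 0. Since B_t ~ N(0, t), P(B_t ≥ 3.56) = 1 − Φ(3.56/√t) = 1 − Φ(3.56/√17.8) = 1 − Φ(0.8438). So
  P(M_{17.8} ≥ 3.56) = 2(1 − Φ(0.8438)) ≈ 0.3988.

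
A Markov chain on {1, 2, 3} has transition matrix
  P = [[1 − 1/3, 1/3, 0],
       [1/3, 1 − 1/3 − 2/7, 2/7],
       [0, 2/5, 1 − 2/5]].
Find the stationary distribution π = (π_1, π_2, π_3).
π = (7/19, 7/19, 5/19)

This is a birth-death chain on three states, which satisfies detailed balance: π_1 · P_{12} = π_2 · P_{21} and π_2 · P_{23} = π_3 · P_{32}.
From π_1 · 1/3 = π_2 · 1/3: π_2/π_1 = (1/3)/(1/3) = 1.
From π_2 · 2/7 = π_3 · 2/5: π_3/π_2 = (2/7)/(2/5) = 5/7.
Take π_1 proportional to 1; then unnormalized π = (1, 1, 5/7). Normalize by dividing by the sum 19/7:
  π = (7/19, 7/19, 5/19).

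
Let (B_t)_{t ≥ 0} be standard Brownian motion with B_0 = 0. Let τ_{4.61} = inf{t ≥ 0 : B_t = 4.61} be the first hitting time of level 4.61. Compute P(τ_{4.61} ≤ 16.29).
P(τ_{4.61} ≤ 16.29) = 2(1 − Φ(4.61/√16.29)) = 2(1 − Φ(1.1422)) ≈ 0.2534

By the reflection principle for standard BM, P(τ_b ≤ t) = 2 · P(B_t ≥ b). Since B_t ~ N(0, t), P(B_t ≥ 4.61) = 1 − Φ(4.61/√t) = 1 − Φ(4.61/√16.29) = 1 − Φ(1.1422) ≈ 0.12669. Doubling: P(τ_{4.61} ≤ 16.29) ≈ 2 · 0.12669 = 0.25338 ≈ 0.2534.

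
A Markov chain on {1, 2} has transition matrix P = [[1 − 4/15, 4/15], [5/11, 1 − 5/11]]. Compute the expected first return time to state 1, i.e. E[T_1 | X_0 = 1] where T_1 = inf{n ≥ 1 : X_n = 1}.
E[T_1 | X_0 = 1] = 1/π_1 = 119/75

For an irreducible recurrent Markov chain with stationary distribution π, E[T_i | X_0 = i] = 1/π_i (Kac's formula). Here π_1 = (5/11)/(4/15 + 5/11) = (5/11)/(119/165) = 75/119, so E[T_1 | X_0 = 1] = 1/π_1 = (4/15 + 5/11)/(5/11) = (119/165)/(5/11) = 119/75.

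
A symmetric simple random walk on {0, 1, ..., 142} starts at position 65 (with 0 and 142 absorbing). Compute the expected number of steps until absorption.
E[τ | X_0 = 65] = 5005

Let v_k = E[τ | X_0 = k]. Boundary: v_0 = v_142 = 0. Recurrence: v_k = 1 + (v_{k-1} + v_{k+1})/2 for 1 ≤ k ≤ 141. The particular solution to v_k − (v_{k-1} + v_{k+1})/2 = 1 is v_k = −k^2. Adding homogeneous solution A + B k and matching boundaries gives v_k = k (142 − k). Substituting k = 65: v_65 = 65 · 77 = 5005.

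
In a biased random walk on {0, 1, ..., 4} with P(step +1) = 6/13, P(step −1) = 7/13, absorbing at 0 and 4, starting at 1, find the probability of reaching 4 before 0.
P(hit 4 before 0) = (1 − (7/6)^1) / (1 − (7/6)^4) = 216/1105

Let u_k denote P(reach 4 before 0 | start at k). Boundary: u_0 = 0, u_4 = 1. Recurrence: u_k = 6/13·u_{k+1} + 7/13·u_{k-1} for 1 ≤ k ≤ 3. Try u_k = A + B·r^k with r = q/p = (7/13)/(6/13) = 7/6. Substitution satisfies the recurrence; boundary conditions give:
  u_k = (1 − r^k) / (1 − r^N) = (1 − (7/6)^1) / (1 − (7/6)^4) = 216/1105.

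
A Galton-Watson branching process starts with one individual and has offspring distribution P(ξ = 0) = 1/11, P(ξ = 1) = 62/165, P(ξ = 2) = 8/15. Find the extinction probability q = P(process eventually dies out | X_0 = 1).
q = 15/88

The pgf is f(s) = 1/11 + 62/165·s + 8/15·s². The extinction probability q is the smallest fixed point of f in [0, 1]. Setting s = f(s):
  8/15·s² + (62/165 − 1)·s + 1/11 = 0
  8/15·s² − (1/11 + 8/15)·s + 1/11 = 0
which factors as (s − 1)·(8/15·s − 1/11) = 0, giving roots s = 1 and s = (1/11)/(8/15) = 15/88.
Mean offspring μ = 62/165 + 2·8/15 = 238/165 > 1 (supercritical), so q < 1. The extinction probability is the smaller root: q = (1/11)/(8/15) = 15/88.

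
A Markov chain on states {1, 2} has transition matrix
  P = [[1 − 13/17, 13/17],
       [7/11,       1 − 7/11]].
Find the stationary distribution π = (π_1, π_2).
π_1 = 119/262, π_2 = 143/262

Solve πP = π with π_1 + π_2 = 1. From πP = π: π_1 · (1 − 13/17) + π_2 · 7/11 = π_1 ⇒ π_2 · 7/11 = π_1 · 13/17 ⇒ π_2/π_1 = (13/17)/(7/11) = 143/119. Together with π_1 + π_2 = 1:
  π_1 = (7/11)/(13/17 + 7/11) = (7/11)/(262/187) = 119/262,
  π_2 = (13/17)/(13/17 + 7/11) = (13/17)/(262/187) = 143/262.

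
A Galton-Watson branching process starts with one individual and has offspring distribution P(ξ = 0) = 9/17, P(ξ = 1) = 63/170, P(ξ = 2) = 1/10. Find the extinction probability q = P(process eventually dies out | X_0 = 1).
q = 1

Mean offspring μ = 0·9/17 + 1·63/170 + 2·1/10 = 97/170 ≤ 1. For μ ≤ 1 with offspring not concentrated at 1, the Galton-Watson process goes extinct almost surely, so q = 1.
(Algebraic check: The pgf is f(s) = 9/17 + 63/170·s + 1/10·s². The extinction probability q is the smallest fixed point of f in [0, 1]. Setting s = f(s):
  1/10·s² + (63/170 − 1)·s + 9/17 = 0
  1/10·s² − (9/17 + 1/10)·s + 9/17 = 0
which factors as (s − 1)·(1/10·s − 9/17) = 0, giving roots s = 1 and s = (9/17)/(1/10) = 90/17. Since 90/17 ≥ 1, the smallest root in [0, 1] is s = 1.)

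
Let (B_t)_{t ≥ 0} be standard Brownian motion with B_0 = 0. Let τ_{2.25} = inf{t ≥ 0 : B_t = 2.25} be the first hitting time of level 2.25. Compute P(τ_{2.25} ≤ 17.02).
P(τ_{2.25} ≤ 17.02) = 2(1 − Φ(2.25/√17.02)) = 2(1 − Φ(0.5454)) ≈ 0.5855

By the reflection principle for standard BM, P(τ_b ≤ t) = 2 · P(B_t ≥ b). Since B_t ~ N(0, t), P(B_t ≥ 2.25) = 1 − Φ(2.25/√t) = 1 − Φ(2.25/√17.02) = 1 − Φ(0.5454) ≈ 0.29274. Doubling: P(τ_{2.25} ≤ 17.02) ≈ 2 · 0.29274 = 0.58548 ≈ 0.5855.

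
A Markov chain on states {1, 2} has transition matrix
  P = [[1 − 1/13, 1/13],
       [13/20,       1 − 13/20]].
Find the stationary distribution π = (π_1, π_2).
π_1 = 169/189, π_2 = 20/189

Solve πP = π with π_1 + π_2 = 1. From πP = π: π_1 · (1 − 1/13) + π_2 · 13/20 = π_1 ⇒ π_2 · 13/20 = π_1 · 1/13 ⇒ π_2/π_1 = (1/13)/(13/20) = 20/169. Together with π_1 + π_2 = 1:
  π_1 = (13/20)/(1/13 + 13/20) = (13/20)/(189/260) = 169/189,
  π_2 = (1/13)/(1/13 + 13/20) = (1/13)/(189/260) = 20/189.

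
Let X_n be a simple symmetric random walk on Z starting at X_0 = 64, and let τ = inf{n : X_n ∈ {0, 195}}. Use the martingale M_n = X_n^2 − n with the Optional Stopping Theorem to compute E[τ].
E[τ] = 8384

M_n = X_n^2 − n is a martingale (since E[X_{n+1}^2 | F_n] = X_n^2 + 1). By OST (τ has finite mean in a bounded region), E[M_τ] = E[M_0] = X_0^2 − 0 = 64^2 = 4096. Also E[M_τ] = E[X_τ^2] − E[τ]. The walk exits at 0 or 195, with P(hit 195 first) = 64/195, so E[X_τ^2] = 195^2 · 64/195 + 0 = 12480. Thus E[τ] = E[X_τ^2] − E[M_τ] = 12480 − 4096 = 8384 = 64(195 − 64) = 8384.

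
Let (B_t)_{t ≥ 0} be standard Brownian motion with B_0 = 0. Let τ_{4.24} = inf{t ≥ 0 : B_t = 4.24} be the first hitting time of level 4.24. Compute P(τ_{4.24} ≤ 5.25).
P(τ_{4.24} ≤ 5.25) = 2(1 − Φ(4.24/√5.25)) = 2(1 − Φ(1.8505)) ≈ 0.0642

By the reflection principle for standard BM, P(τ_b ≤ t) = 2 · P(B_t ≥ b). Since B_t ~ N(0, t), P(B_t ≥ 4.24) = 1 − Φ(4.24/√t) = 1 − Φ(4.24/√5.25) = 1 − Φ(1.8505) ≈ 0.03212. Doubling: P(τ_{4.24} ≤ 5.25) ≈ 2 · 0.03212 = 0.06424 ≈ 0.0642.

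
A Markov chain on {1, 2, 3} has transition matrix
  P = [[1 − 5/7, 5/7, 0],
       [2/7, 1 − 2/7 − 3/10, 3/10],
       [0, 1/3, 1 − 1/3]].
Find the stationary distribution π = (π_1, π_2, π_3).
π = (4/23, 10/23, 9/23)

This is a birth-death chain on three states, which satisfies detailed balance: π_1 · P_{12} = π_2 · P_{21} and π_2 · P_{23} = π_3 · P_{32}.
From π_1 · 5/7 = π_2 · 2/7: π_2/π_1 = (5/7)/(2/7) = 5/2.
From π_2 · 3/10 = π_3 · 1/3: π_3/π_2 = (3/10)/(1/3) = 9/10.
Take π_1 proportional to 1; then unnormalized π = (1, 5/2, 9/4). Normalize by dividing by the sum 23/4:
  π = (4/23, 10/23, 9/23).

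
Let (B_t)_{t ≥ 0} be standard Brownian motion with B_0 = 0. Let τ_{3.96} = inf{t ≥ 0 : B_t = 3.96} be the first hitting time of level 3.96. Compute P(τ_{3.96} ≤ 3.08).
P(τ_{3.96} ≤ 3.08) = 2(1 − Φ(3.96/√3.08)) = 2(1 − Φ(2.2564)) ≈ 0.0240

By the reflection principle for standard BM, P(τ_b ≤ t) = 2 · P(B_t ≥ b). Since B_t ~ N(0, t), P(B_t ≥ 3.96) = 1 − Φ(3.96/√t) = 1 − Φ(3.96/√3.08) = 1 − Φ(2.2564) ≈ 0.01202. Doubling: P(τ_{3.96} ≤ 3.08) ≈ 2 · 0.01202 = 0.02404 ≈ 0.0240.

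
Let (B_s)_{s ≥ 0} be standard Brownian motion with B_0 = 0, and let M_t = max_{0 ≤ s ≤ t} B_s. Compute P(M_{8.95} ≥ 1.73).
P(M_{8.95} ≥ 1.73) = 2·P(B_{8.95} ≥ 1.73) = 2(1 − Φ(1.73/√8.95)) ≈ 0.5631

By the reflection principle for Brownian motion, P(M_t ≥ a) = 2 · P(B_t ≥ a) for a ≥ 0. Since B_t ~ N(0, t), P(B_t ≥ 1.73) = 1 − Φ(1.73/√t) = 1 − Φ(1.73/√8.95) = 1 − Φ(0.5783). So
  P(M_{8.95} ≥ 1.73) = 2(1 − Φ(0.5783)) ≈ 0.5631.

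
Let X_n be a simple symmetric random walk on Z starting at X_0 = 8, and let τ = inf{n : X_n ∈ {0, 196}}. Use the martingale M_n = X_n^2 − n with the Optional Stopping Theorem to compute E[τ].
E[τ] = 1504

M_n = X_n^2 − n is a martingale (since E[X_{n+1}^2 | F_n] = X_n^2 + 1). By OST (τ has finite mean in a bounded region), E[M_τ] = E[M_0] = X_0^2 − 0 = 8^2 = 64. Also E[M_τ] = E[X_τ^2] − E[τ]. The walk exits at 0 or 196, with P(hit 196 first) = 8/196, so E[X_τ^2] = 196^2 · 8/196 + 0 = 1568. Thus E[τ] = E[X_τ^2] − E[M_τ] = 1568 − 64 = 1504 = 8(196 − 8) = 1504.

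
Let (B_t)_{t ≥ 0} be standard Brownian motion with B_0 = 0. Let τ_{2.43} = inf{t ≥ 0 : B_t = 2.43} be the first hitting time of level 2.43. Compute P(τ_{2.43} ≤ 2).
P(τ_{2.43} ≤ 2) = 2(1 − Φ(2.43/√2)) = 2(1 − Φ(1.7183)) ≈ 0.0857

By the reflection principle for standard BM, P(τ_b ≤ t) = 2 · P(B_t ≥ b). Since B_t ~ N(0, t), P(B_t ≥ 2.43) = 1 − Φ(2.43/√t) = 1 − Φ(2.43/√2) = 1 − Φ(1.7183) ≈ 0.04287. Doubling: P(τ_{2.43} ≤ 2) ≈ 2 · 0.04287 = 0.08574 ≈ 0.0857.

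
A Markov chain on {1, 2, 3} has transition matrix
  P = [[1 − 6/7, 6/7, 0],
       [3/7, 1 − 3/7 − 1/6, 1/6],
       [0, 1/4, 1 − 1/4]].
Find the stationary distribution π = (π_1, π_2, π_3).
π = (3/13, 6/13, 4/13)

This is a birth-death chain on three states, which satisfies detailed balance: π_1 · P_{12} = π_2 · P_{21} and π_2 · P_{23} = π_3 · P_{32}.
From π_1 · 6/7 = π_2 · 3/7: π_2/π_1 = (6/7)/(3/7) = 2.
From π_2 · 1/6 = π_3 · 1/4: π_3/π_2 = (1/6)/(1/4) = 2/3.
Take π_1 proportional to 1; then unnormalized π = (1, 2, 4/3). Normalize by dividing by the sum 13/3:
  π = (3/13, 6/13, 4/13).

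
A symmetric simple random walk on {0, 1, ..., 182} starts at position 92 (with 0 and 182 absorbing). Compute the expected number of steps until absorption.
E[τ | X_0 = 92] = 8280

Let v_k = E[τ | X_0 = k]. Boundary: v_0 = v_182 = 0. Recurrence: v_k = 1 + (v_{k-1} + v_{k+1})/2 for 1 ≤ k ≤ 181. The particular solution to v_k − (v_{k-1} + v_{k+1})/2 = 1 is v_k = −k^2. Adding homogeneous solution A + B k and matching boundaries gives v_k = k (182 − k). Substituting k = 92: v_92 = 92 · 90 = 8280.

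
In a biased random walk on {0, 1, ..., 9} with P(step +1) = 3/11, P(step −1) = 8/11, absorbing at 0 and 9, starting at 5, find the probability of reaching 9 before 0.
P(hit 9 before 0) = (1 − (8/3)^5) / (1 − (8/3)^9) = 526905/26839609

Let u_k denote P(reach 9 before 0 | start at k). Boundary: u_0 = 0, u_9 = 1. Recurrence: u_k = 3/11·u_{k+1} + 8/11·u_{k-1} for 1 ≤ k ≤ 8. Try u_k = A + B·r^k with r = q/p = (8/11)/(3/11) = 8/3. Substitution satisfies the recurrence; boundary conditions give:
  u_k = (1 − r^k) / (1 − r^N) = (1 − (8/3)^5) / (1 − (8/3)^9) = 526905/26839609.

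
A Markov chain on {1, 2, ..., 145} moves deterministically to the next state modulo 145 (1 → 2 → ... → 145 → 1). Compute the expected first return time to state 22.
E[T_22 | X_0 = 22] = 145

The chain cycles deterministically, so starting at state 22 it returns in exactly 145 steps. Equivalently, the stationary distribution is uniform π_j = 1/145 for every state j, so by Kac's formula E[T_22] = 1/π_22 = 145.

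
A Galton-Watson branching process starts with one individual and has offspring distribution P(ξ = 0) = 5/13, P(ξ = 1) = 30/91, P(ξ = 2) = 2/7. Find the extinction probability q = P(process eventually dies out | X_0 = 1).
q = 1

Mean offspring μ = 0·5/13 + 1·30/91 + 2·2/7 = 82/91 ≤ 1. For μ ≤ 1 with offspring not concentrated at 1, the Galton-Watson process goes extinct almost surely, so q = 1.
(Algebraic check: The pgf is f(s) = 5/13 + 30/91·s + 2/7·s². The extinction probability q is the smallest fixed point of f in [0, 1]. Setting s = f(s):
  2/7·s² + (30/91 − 1)·s + 5/13 = 0
  2/7·s² − (5/13 + 2/7)·s + 5/13 = 0
which factors as (s − 1)·(2/7·s − 5/13) = 0, giving roots s = 1 and s = (5/13)/(2/7) = 35/26. Since 35/26 ≥ 1, the smallest root in [0, 1] is s = 1.)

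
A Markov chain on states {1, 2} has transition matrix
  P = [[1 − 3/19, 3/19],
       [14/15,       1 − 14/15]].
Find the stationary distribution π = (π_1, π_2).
π_1 = 266/311, π_2 = 45/311

Solve πP = π with π_1 + π_2 = 1. From πP = π: π_1 · (1 − 3/19) + π_2 · 14/15 = π_1 ⇒ π_2 · 14/15 = π_1 · 3/19 ⇒ π_2/π_1 = (3/19)/(14/15) = 45/266. Together with π_1 + π_2 = 1:
  π_1 = (14/15)/(3/19 + 14/15) = (14/15)/(311/285) = 266/311,
  π_2 = (3/19)/(3/19 + 14/15) = (3/19)/(311/285) = 45/311.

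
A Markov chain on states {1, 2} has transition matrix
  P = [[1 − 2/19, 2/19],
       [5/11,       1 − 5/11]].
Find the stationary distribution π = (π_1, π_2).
π_1 = 95/117, π_2 = 22/117

Solve πP = π with π_1 + π_2 = 1. From πP = π: π_1 · (1 − 2/19) + π_2 · 5/11 = π_1 ⇒ π_2 · 5/11 = π_1 · 2/19 ⇒ π_2/π_1 = (2/19)/(5/11) = 22/95. Together with π_1 + π_2 = 1:
  π_1 = (5/11)/(2/19 + 5/11) = (5/11)/(117/209) = 95/117,
  π_2 = (2/19)/(2/19 + 5/11) = (2/19)/(117/209) = 22/117.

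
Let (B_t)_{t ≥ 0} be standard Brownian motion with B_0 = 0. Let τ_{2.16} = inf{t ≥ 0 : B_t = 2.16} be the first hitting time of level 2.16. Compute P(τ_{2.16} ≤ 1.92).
P(τ_{2.16} ≤ 1.92) = 2(1 − Φ(2.16/√1.92)) = 2(1 − Φ(1.5588)) ≈ 0.1190

By the reflection principle for standard BM, P(τ_b ≤ t) = 2 · P(B_t ≥ b). Since B_t ~ N(0, t), P(B_t ≥ 2.16) = 1 − Φ(2.16/√t) = 1 − Φ(2.16/√1.92) = 1 − Φ(1.5588) ≈ 0.05952. Doubling: P(τ_{2.16} ≤ 1.92) ≈ 2 · 0.05952 = 0.11904 ≈ 0.1190.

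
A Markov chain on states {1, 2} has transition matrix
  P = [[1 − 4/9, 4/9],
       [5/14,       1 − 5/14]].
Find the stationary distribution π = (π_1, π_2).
π_1 = 45/101, π_2 = 56/101

Solve πP = π with π_1 + π_2 = 1. From πP = π: π_1 · (1 − 4/9) + π_2 · 5/14 = π_1 ⇒ π_2 · 5/14 = π_1 · 4/9 ⇒ π_2/π_1 = (4/9)/(5/14) = 56/45. Together with π_1 + π_2 = 1:
  π_1 = (5/14)/(4/9 + 5/14) = (5/14)/(101/126) = 45/101,
  π_2 = (4/9)/(4/9 + 5/14) = (4/9)/(101/126) = 56/101.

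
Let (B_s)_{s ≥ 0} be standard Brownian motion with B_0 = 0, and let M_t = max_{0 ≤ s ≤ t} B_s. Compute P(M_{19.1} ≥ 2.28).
P(M_{19.1} ≥ 2.28) = 2·P(B_{19.1} ≥ 2.28) = 2(1 − Φ(2.28/√19.1)) ≈ 0.6019

By the reflection principle for Brownian motion, P(M_t ≥ a) = 2 · P(B_t ≥ a) for a ≥ 0. Since B_t ~ N(0, t), P(B_t ≥ 2.28) = 1 − Φ(2.28/√t) = 1 − Φ(2.28/√19.1) = 1 − Φ(0.5217). So
  P(M_{19.1} ≥ 2.28) = 2(1 − Φ(0.5217)) ≈ 0.6019.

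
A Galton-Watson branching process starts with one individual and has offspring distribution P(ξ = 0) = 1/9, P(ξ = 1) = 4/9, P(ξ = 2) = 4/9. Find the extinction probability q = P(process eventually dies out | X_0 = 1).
q = 1/4

The pgf is f(s) = 1/9 + 4/9·s + 4/9·s². The extinction probability q is the smallest fixed point of f in [0, 1]. Setting s = f(s):
  4/9·s² + (4/9 − 1)·s + 1/9 = 0
  4/9·s² − (1/9 + 4/9)·s + 1/9 = 0
which factors as (s − 1)·(4/9·s − 1/9) = 0, giving roots s = 1 and s = (1/9)/(4/9) = 1/4.
Mean offspring μ = 4/9 + 2·4/9 = 4/3 > 1 (supercritical), so q < 1. The extinction probability is the smaller root: q = (1/9)/(4/9) = 1/4.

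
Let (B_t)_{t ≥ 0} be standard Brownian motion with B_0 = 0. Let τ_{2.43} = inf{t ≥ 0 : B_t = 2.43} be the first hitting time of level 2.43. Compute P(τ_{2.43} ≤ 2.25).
P(τ_{2.43} ≤ 2.25) = 2(1 − Φ(2.43/√2.25)) = 2(1 − Φ(1.6200)) ≈ 0.1052

By the reflection principle for standard BM, P(τ_b ≤ t) = 2 · P(B_t ≥ b). Since B_t ~ N(0, t), P(B_t ≥ 2.43) = 1 − Φ(2.43/√t) = 1 − Φ(2.43/√2.25) = 1 − Φ(1.6200) ≈ 0.05262. Doubling: P(τ_{2.43} ≤ 2.25) ≈ 2 · 0.05262 = 0.10524 ≈ 0.1052.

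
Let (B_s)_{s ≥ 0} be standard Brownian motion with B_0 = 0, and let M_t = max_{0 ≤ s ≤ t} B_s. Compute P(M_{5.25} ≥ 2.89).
P(M_{5.25} ≥ 2.89) = 2·P(B_{5.25} ≥ 2.89) = 2(1 − Φ(2.89/√5.25)) ≈ 0.2072

By the reflection principle for Brownian motion, P(M_t ≥ a) = 2 · P(B_t ≥ a) for a ≥ 0. Since B_t ~ N(0, t), P(B_t ≥ 2.89) = 1 − Φ(2.89/√t) = 1 − Φ(2.89/√5.25) = 1 − Φ(1.2613). So
  P(M_{5.25} ≥ 2.89) = 2(1 − Φ(1.2613)) ≈ 0.2072.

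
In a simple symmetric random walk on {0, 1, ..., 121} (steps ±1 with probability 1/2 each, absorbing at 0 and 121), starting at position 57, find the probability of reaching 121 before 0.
P(hit 121 before 0) = 57/121

Let u_k = P(hit 121 before 0 | start at k). Then u_0 = 0, u_121 = 1, and u_k = u_{k-1}/2 + u_{k+1}/2 for 1 ≤ k ≤ 120. This harmonic recurrence is solved by u_k = k/121, giving u_57 = 57/121.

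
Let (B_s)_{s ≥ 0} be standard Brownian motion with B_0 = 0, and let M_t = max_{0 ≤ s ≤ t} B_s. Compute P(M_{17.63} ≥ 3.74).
P(M_{17.63} ≥ 3.74) = 2·P(B_{17.63} ≥ 3.74) = 2(1 − Φ(3.74/√17.63)) ≈ 0.3731

By the reflection principle for Brownian motion, P(M_t ≥ a) = 2 · P(B_t ≥ a) for a ≥ 0. Since B_t ~ N(0, t), P(B_t ≥ 3.74) = 1 − Φ(3.74/√t) = 1 − Φ(3.74/√17.63) = 1 − Φ(0.8907). So
  P(M_{17.63} ≥ 3.74) = 2(1 − Φ(0.8907)) ≈ 0.3731.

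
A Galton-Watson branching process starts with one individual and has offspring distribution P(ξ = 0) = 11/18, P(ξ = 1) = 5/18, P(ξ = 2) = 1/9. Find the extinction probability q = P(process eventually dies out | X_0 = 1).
q = 1

Mean offspring μ = 0·11/18 + 1·5/18 + 2·1/9 = 1/2 ≤ 1. For μ ≤ 1 with offspring not concentrated at 1, the Galton-Watson process goes extinct almost surely, so q = 1.
(Algebraic check: The pgf is f(s) = 11/18 + 5/18·s + 1/9·s². The extinction probability q is the smallest fixed point of f in [0, 1]. Setting s = f(s):
  1/9·s² + (5/18 − 1)·s + 11/18 = 0
  1/9·s² − (11/18 + 1/9)·s + 11/18 = 0
which factors as (s − 1)·(1/9·s − 11/18) = 0, giving roots s = 1 and s = (11/18)/(1/9) = 11/2. Since 11/2 ≥ 1, the smallest root in [0, 1] is s = 1.)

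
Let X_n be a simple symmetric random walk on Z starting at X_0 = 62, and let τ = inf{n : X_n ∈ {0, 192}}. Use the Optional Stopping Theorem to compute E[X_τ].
E[X_τ] = 62

X_n is a martingale and τ is a bounded-mean stopping time (indeed τ is finite a.s. with bounded expectation since the walk is in a bounded region). By the OST, E[X_τ] = E[X_0] = 62. Equivalently: E[X_τ] = 192 · P(hit 192 first) + 0 · P(hit 0 first) = 192 · (62/192) = 62.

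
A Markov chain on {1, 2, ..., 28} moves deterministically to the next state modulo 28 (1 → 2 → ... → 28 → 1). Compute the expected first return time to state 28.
E[T_28 | X_0 = 28] = 28

The chain cycles deterministically, so starting at state 28 it returns in exactly 28 steps. Equivalently, the stationary distribution is uniform π_j = 1/28 for every state j, so by Kac's formula E[T_28] = 1/π_28 = 28.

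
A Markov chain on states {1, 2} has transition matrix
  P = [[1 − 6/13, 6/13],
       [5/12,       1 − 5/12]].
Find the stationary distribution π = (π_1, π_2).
π_1 = 65/137, π_2 = 72/137

Solve πP = π with π_1 + π_2 = 1. From πP = π: π_1 · (1 − 6/13) + π_2 · 5/12 = π_1 ⇒ π_2 · 5/12 = π_1 · 6/13 ⇒ π_2/π_1 = (6/13)/(5/12) = 72/65. Together with π_1 + π_2 = 1:
  π_1 = (5/12)/(6/13 + 5/12) = (5/12)/(137/156) = 65/137,
  π_2 = (6/13)/(6/13 + 5/12) = (6/13)/(137/156) = 72/137.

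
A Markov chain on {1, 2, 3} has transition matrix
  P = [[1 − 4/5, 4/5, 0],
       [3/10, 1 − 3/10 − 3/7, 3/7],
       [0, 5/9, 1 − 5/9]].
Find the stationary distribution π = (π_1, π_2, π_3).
π = (105/601, 280/601, 216/601)

This is a birth-death chain on three states, which satisfies detailed balance: π_1 · P_{12} = π_2 · P_{21} and π_2 · P_{23} = π_3 · P_{32}.
From π_1 · 4/5 = π_2 · 3/10: π_2/π_1 = (4/5)/(3/10) = 8/3.
From π_2 · 3/7 = π_3 · 5/9: π_3/π_2 = (3/7)/(5/9) = 27/35.
Take π_1 proportional to 1; then unnormalized π = (1, 8/3, 72/35). Normalize by dividing by the sum 601/105:
  π = (105/601, 280/601, 216/601).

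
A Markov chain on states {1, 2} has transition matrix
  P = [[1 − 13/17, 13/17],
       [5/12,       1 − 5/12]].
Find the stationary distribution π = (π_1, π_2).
π_1 = 85/241, π_2 = 156/241

Solve πP = π with π_1 + π_2 = 1. From πP = π: π_1 · (1 − 13/17) + π_2 · 5/12 = π_1 ⇒ π_2 · 5/12 = π_1 · 13/17 ⇒ π_2/π_1 = (13/17)/(5/12) = 156/85. Together with π_1 + π_2 = 1:
  π_1 = (5/12)/(13/17 + 5/12) = (5/12)/(241/204) = 85/241,
  π_2 = (13/17)/(13/17 + 5/12) = (13/17)/(241/204) = 156/241.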